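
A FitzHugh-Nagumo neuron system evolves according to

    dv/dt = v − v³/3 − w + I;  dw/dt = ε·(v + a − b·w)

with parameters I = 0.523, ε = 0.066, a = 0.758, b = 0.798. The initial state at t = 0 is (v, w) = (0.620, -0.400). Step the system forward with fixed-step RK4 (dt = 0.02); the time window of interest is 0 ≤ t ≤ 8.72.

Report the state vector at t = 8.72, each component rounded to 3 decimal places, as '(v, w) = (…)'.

t=0.000: state=(0.620, -0.400)
step 1 (dt=0.02): k1=(1.464, 0.112), k2=(1.471, 0.113), k3=(1.471, 0.113), k4=(1.479, 0.114); state += dt/6·(k1+2k2+2k3+k4)
t=0.020: state=(0.649, -0.398)
t=0.040: state=(0.679, -0.395)
t=0.060: state=(0.709, -0.393)
continuing one RK4 step at a time; state shown every 25 steps (Δt=0.5):
t=0.500: state=(1.375, -0.332)
t=1.000: state=(1.845, -0.245)
t=1.500: state=(1.974, -0.151)
t=2.000: state=(1.981, -0.058)
t=2.500: state=(1.959, 0.032)
t=3.000: state=(1.929, 0.119)
t=3.500: state=(1.898, 0.203)
t=4.000: state=(1.867, 0.284)
t=4.500: state=(1.835, 0.362)
t=5.000: state=(1.803, 0.436)
t=5.500: state=(1.771, 0.508)
t=6.000: state=(1.738, 0.576)
t=6.500: state=(1.705, 0.642)
t=7.000: state=(1.672, 0.705)
t=7.500: state=(1.638, 0.765)
t=8.000: state=(1.603, 0.823)
t=8.500: state=(1.568, 0.878)
t=8.720: state=(1.552, 0.901)

(v, w) = (1.552, 0.901)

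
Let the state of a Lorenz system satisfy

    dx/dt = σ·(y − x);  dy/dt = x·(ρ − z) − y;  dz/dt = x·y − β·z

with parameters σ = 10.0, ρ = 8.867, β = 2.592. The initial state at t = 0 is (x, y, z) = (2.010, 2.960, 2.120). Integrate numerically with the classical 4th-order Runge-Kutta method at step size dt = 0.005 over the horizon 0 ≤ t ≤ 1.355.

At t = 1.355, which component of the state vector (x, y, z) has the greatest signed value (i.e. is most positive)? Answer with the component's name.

t=0.000: state=(2.010, 2.960, 2.120)
step 1 (dt=0.005): k1=(9.500, 10.601, 0.455), k2=(9.528, 10.733, 0.576), k3=(9.530, 10.732, 0.576), k4=(9.560, 10.863, 0.699); state += dt/6·(k1+2k2+2k3+k4)
t=0.005: state=(2.058, 3.014, 2.123)
t=0.010: state=(2.106, 3.069, 2.127)
t=0.015: state=(2.154, 3.125, 2.132)
continuing one RK4 step at a time; state shown every 10 steps (Δt=0.05):
t=0.050: state=(2.506, 3.554, 2.208)
t=0.100: state=(3.067, 4.269, 2.452)
t=0.150: state=(3.711, 5.085, 2.900)
t=0.200: state=(4.436, 5.953, 3.606)
t=0.250: state=(5.214, 6.784, 4.617)
t=0.300: state=(5.979, 7.436, 5.936)
t=0.350: state=(6.630, 7.737, 7.477)
t=0.400: state=(7.044, 7.555, 9.043)
t=0.450: state=(7.116, 6.883, 10.361)
t=0.500: state=(6.817, 5.879, 11.198)
t=0.550: state=(6.215, 4.792, 11.469)
t=0.600: state=(5.445, 3.839, 11.249)
t=0.650: state=(4.653, 3.127, 10.700)
t=0.700: state=(3.946, 2.664, 9.977)
t=0.750: state=(3.381, 2.404, 9.195)
t=0.800: state=(2.969, 2.295, 8.424)
t=0.850: state=(2.701, 2.295, 7.702)
t=0.900: state=(2.556, 2.374, 7.052)
t=0.950: state=(2.513, 2.518, 6.484)
t=1.000: state=(2.556, 2.719, 6.006)
t=1.050: state=(2.673, 2.976, 5.624)
t=1.100: state=(2.857, 3.288, 5.347)
t=1.150: state=(3.103, 3.652, 5.182)
t=1.200: state=(3.405, 4.064, 5.141)
t=1.250: state=(3.758, 4.509, 5.237)
t=1.300: state=(4.152, 4.968, 5.481)
t=1.350: state=(4.567, 5.405, 5.878)
t=1.355: state=(4.609, 5.446, 5.926)
compare at T: x=4.609, y=5.446, z=5.926

largest component: z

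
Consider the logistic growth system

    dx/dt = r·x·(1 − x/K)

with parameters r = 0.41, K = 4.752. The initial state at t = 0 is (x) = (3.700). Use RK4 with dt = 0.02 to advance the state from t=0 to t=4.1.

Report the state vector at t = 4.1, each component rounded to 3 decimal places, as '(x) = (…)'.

(x) = (4.513)

t=0.000: state=(3.700)
step 1 (dt=0.02): k1=(0.336), k2=(0.335), k3=(0.335), k4=(0.334); state += dt/6·(k1+2k2+2k3+k4)
t=0.020: state=(3.707)
t=0.040: state=(3.713)
t=0.060: state=(3.720)
continuing one RK4 step at a time; state shown every 10 steps (Δt=0.2):
t=0.200: state=(3.766)
t=0.400: state=(3.828)
t=0.600: state=(3.888)
t=0.800: state=(3.944)
t=1.000: state=(3.998)
t=1.200: state=(4.048)
t=1.400: state=(4.096)
t=1.600: state=(4.141)
t=1.800: state=(4.183)
t=2.000: state=(4.223)
t=2.200: state=(4.260)
t=2.400: state=(4.295)
t=2.600: state=(4.328)
t=2.800: state=(4.359)
t=3.000: state=(4.387)
t=3.200: state=(4.414)
t=3.400: state=(4.439)
t=3.600: state=(4.462)
t=3.800: state=(4.484)
t=4.000: state=(4.504)
t=4.100: state=(4.513)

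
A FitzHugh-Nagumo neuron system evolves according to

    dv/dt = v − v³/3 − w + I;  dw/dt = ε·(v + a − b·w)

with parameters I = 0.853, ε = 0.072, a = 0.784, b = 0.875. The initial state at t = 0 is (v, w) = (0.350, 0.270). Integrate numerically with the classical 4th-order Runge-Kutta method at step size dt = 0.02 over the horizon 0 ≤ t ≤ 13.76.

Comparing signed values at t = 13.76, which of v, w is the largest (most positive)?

t=0.000: state=(0.350, 0.270)
step 1 (dt=0.02): k1=(0.919, 0.065), k2=(0.926, 0.065), k3=(0.926, 0.065), k4=(0.934, 0.066); state += dt/6·(k1+2k2+2k3+k4)
t=0.020: state=(0.369, 0.271)
t=0.040: state=(0.387, 0.273)
t=0.060: state=(0.406, 0.274)
continuing one RK4 step at a time; state shown every 25 steps (Δt=0.5):
t=0.500: state=(0.891, 0.311)
t=1.000: state=(1.448, 0.371)
t=1.500: state=(1.759, 0.445)
t=2.000: state=(1.852, 0.523)
t=2.500: state=(1.857, 0.601)
t=3.000: state=(1.837, 0.676)
t=3.500: state=(1.809, 0.747)
t=4.000: state=(1.779, 0.815)
t=4.500: state=(1.749, 0.880)
t=5.000: state=(1.718, 0.942)
t=5.500: state=(1.687, 1.001)
t=6.000: state=(1.656, 1.057)
t=6.500: state=(1.625, 1.110)
t=7.000: state=(1.594, 1.161)
t=7.500: state=(1.562, 1.208)
t=8.000: state=(1.530, 1.253)
t=8.500: state=(1.498, 1.296)
t=9.000: state=(1.465, 1.336)
t=9.500: state=(1.432, 1.374)
t=10.000: state=(1.398, 1.409)
t=10.500: state=(1.363, 1.442)
t=11.000: state=(1.328, 1.473)
t=11.500: state=(1.291, 1.501)
t=12.000: state=(1.253, 1.528)
t=12.500: state=(1.213, 1.552)
t=13.000: state=(1.172, 1.574)
t=13.500: state=(1.128, 1.593)
t=13.760: state=(1.104, 1.603)
compare at T: v=1.104, w=1.603

largest component: w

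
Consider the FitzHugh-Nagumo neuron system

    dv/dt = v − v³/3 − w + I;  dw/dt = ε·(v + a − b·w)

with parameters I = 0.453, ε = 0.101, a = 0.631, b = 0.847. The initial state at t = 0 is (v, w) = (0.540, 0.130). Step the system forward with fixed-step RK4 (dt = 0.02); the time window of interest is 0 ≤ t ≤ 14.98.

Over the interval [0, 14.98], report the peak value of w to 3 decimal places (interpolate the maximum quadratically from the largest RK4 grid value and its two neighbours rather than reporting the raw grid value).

max w = 1.353

t=0.000: state=(0.540, 0.130)
step 1 (dt=0.02): k1=(0.811, 0.107), k2=(0.815, 0.108), k3=(0.815, 0.108), k4=(0.820, 0.109); state += dt/6·(k1+2k2+2k3+k4)
t=0.020: state=(0.556, 0.132)
t=0.040: state=(0.573, 0.134)
t=0.060: state=(0.589, 0.137)
continuing one RK4 step at a time; state shown every 25 steps (Δt=0.5):
t=0.500: state=(0.987, 0.193)
t=1.000: state=(1.399, 0.276)
t=1.500: state=(1.628, 0.371)
t=2.000: state=(1.700, 0.470)
t=2.500: state=(1.697, 0.565)
t=3.000: state=(1.665, 0.656)
t=3.500: state=(1.623, 0.741)
t=4.000: state=(1.576, 0.820)
t=4.500: state=(1.527, 0.894)
t=5.000: state=(1.476, 0.962)
t=5.500: state=(1.423, 1.024)
t=6.000: state=(1.367, 1.082)
t=6.500: state=(1.309, 1.134)
t=7.000: state=(1.247, 1.181)
t=7.500: state=(1.181, 1.222)
t=8.000: state=(1.109, 1.259)
t=8.500: state=(1.029, 1.290)
t=9.000: state=(0.936, 1.316)
t=9.500: state=(0.826, 1.336)
t=10.000: state=(0.687, 1.349)
t=10.500: state=(0.500, 1.353)
t=11.000: state=(0.228, 1.346)
t=11.500: state=(-0.197, 1.322)
t=12.000: state=(-0.842, 1.273)
t=12.500: state=(-1.522, 1.192)
t=13.000: state=(-1.864, 1.088)
t=13.500: state=(-1.941, 0.979)
t=14.000: state=(-1.931, 0.873)
t=14.500: state=(-1.901, 0.773)
t=14.980: state=(-1.867, 0.682)
largest grid value and its neighbours: w(10.440)=1.35294, w(10.460)=1.35295, w(10.480)=1.35295
parabola through these three points peaks at t≈10.466 with w≈1.35295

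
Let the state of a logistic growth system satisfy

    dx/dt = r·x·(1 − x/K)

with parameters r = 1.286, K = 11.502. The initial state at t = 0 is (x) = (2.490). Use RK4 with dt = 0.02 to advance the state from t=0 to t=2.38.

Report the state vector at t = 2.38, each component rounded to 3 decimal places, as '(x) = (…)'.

(x) = (9.834)

t=0.000: state=(2.490)
step 1 (dt=0.02): k1=(2.509), k2=(2.527), k3=(2.527), k4=(2.546); state += dt/6·(k1+2k2+2k3+k4)
t=0.020: state=(2.541)
t=0.040: state=(2.592)
t=0.060: state=(2.644)
continuing one RK4 step at a time; state shown every 5 steps (Δt=0.1):
t=0.100: state=(2.750)
t=0.200: state=(3.028)
t=0.300: state=(3.324)
t=0.400: state=(3.635)
t=0.500: state=(3.963)
t=0.600: state=(4.303)
t=0.700: state=(4.654)
t=0.800: state=(5.015)
t=0.900: state=(5.381)
t=1.000: state=(5.750)
t=1.100: state=(6.119)
t=1.200: state=(6.486)
t=1.300: state=(6.846)
t=1.400: state=(7.198)
t=1.500: state=(7.538)
t=1.600: state=(7.865)
t=1.700: state=(8.177)
t=1.800: state=(8.473)
t=1.900: state=(8.751)
t=2.000: state=(9.011)
t=2.100: state=(9.253)
t=2.200: state=(9.476)
t=2.300: state=(9.682)
t=2.380: state=(9.834)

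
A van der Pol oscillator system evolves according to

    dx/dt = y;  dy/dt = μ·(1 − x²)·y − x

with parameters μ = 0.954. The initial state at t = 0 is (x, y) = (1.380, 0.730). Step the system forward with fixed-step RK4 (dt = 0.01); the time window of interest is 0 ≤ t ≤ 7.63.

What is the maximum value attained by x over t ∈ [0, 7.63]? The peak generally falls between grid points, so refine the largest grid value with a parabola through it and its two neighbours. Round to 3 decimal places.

max x = 2.006

t=0.000: state=(1.380, 0.730)
step 1 (dt=0.01): k1=(0.730, -2.010), k2=(0.720, -2.012), k3=(0.720, -2.012), k4=(0.710, -2.013); state += dt/6·(k1+2k2+2k3+k4)
t=0.010: state=(1.387, 0.710)
t=0.020: state=(1.394, 0.690)
t=0.030: state=(1.401, 0.670)
continuing one RK4 step at a time; state shown every 25 steps (Δt=0.25):
t=0.250: state=(1.501, 0.244)
t=0.500: state=(1.510, -0.146)
t=0.750: state=(1.436, -0.433)
t=1.000: state=(1.298, -0.662)
t=1.250: state=(1.106, -0.881)
t=1.500: state=(0.855, -1.136)
t=1.750: state=(0.531, -1.468)
t=2.000: state=(0.112, -1.904)
t=2.250: state=(-0.423, -2.353)
t=2.500: state=(-1.034, -2.427)
t=2.750: state=(-1.569, -1.732)
t=3.000: state=(-1.874, -0.724)
t=3.250: state=(-1.959, -0.024)
t=3.500: state=(-1.914, 0.344)
t=3.750: state=(-1.800, 0.545)
t=4.000: state=(-1.646, 0.686)
t=4.250: state=(-1.458, 0.821)
t=4.500: state=(-1.233, 0.984)
t=4.750: state=(-0.961, 1.205)
t=5.000: state=(-0.623, 1.522)
t=5.250: state=(-0.190, 1.964)
t=5.500: state=(0.364, 2.456)
t=5.750: state=(1.009, 2.589)
t=6.000: state=(1.584, 1.872)
t=6.250: state=(1.913, 0.780)
t=6.500: state=(2.006, 0.036)
t=6.750: state=(1.962, -0.340)
t=7.000: state=(1.850, -0.537)
t=7.250: state=(1.699, -0.670)
t=7.500: state=(1.516, -0.796)
t=7.630: state=(1.408, -0.868)
largest grid value and its neighbours: x(6.510)=2.00596, x(6.520)=2.00600, x(6.530)=2.00585
parabola through these three points peaks at t≈6.517 with x≈2.00601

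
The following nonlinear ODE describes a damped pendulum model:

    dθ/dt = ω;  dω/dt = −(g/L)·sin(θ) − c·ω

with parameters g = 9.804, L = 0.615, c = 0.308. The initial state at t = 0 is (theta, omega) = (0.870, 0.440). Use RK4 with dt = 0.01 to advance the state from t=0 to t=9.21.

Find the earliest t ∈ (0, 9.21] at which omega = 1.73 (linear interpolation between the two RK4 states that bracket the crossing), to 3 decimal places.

t=0.000: state=(0.870, 0.440)
step 1 (dt=0.01): k1=(0.440, -12.320), k2=(0.378, -12.324), k3=(0.378, -12.320), k4=(0.317, -12.321); state += dt/6·(k1+2k2+2k3+k4)
t=0.010: state=(0.874, 0.317)
t=0.020: state=(0.876, 0.194)
t=0.030: state=(0.878, 0.071)
continuing one RK4 step at a time; state shown every 50 steps (Δt=0.5):
t=0.500: state=(-0.127, -3.104)
t=1.000: state=(-0.662, 1.478)
t=1.020: state=(-0.631, 1.661)
next step: t=1.030: state=(-0.614, 1.748) — omega has crossed 1.73
linear interpolation between t=1.020 (1.66053) and t=1.030 (1.74820) → t≈1.028

t = 1.028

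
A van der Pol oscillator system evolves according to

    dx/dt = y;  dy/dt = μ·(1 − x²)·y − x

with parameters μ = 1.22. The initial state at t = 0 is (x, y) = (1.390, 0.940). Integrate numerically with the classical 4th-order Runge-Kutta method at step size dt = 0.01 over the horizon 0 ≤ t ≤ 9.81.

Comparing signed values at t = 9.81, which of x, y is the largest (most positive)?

t=0.000: state=(1.390, 0.940)
step 1 (dt=0.01): k1=(0.940, -2.459), k2=(0.928, -2.464), k3=(0.928, -2.464), k4=(0.915, -2.469); state += dt/6·(k1+2k2+2k3+k4)
t=0.010: state=(1.399, 0.915)
t=0.020: state=(1.408, 0.891)
t=0.030: state=(1.417, 0.866)
continuing one RK4 step at a time; state shown every 50 steps (Δt=0.5):
t=0.500: state=(1.576, -0.096)
t=1.000: state=(1.393, -0.579)
t=1.500: state=(1.010, -0.975)
t=2.000: state=(0.360, -1.726)
t=2.500: state=(-0.807, -2.830)
t=3.000: state=(-1.875, -0.953)
t=3.500: state=(-1.957, 0.296)
t=4.000: state=(-1.731, 0.562)
t=4.500: state=(-1.403, 0.763)
t=5.000: state=(-0.940, 1.136)
t=5.500: state=(-0.182, 2.025)
t=6.000: state=(1.121, 2.824)
t=6.500: state=(1.974, 0.484)
t=7.000: state=(1.937, -0.384)
t=7.500: state=(1.686, -0.595)
t=8.000: state=(1.340, -0.807)
t=8.500: state=(0.845, -1.233)
t=9.000: state=(0.009, -2.242)
t=9.500: state=(-1.341, -2.585)
t=9.810: state=(-1.897, -0.952)
compare at T: x=-1.897, y=-0.952

largest component: y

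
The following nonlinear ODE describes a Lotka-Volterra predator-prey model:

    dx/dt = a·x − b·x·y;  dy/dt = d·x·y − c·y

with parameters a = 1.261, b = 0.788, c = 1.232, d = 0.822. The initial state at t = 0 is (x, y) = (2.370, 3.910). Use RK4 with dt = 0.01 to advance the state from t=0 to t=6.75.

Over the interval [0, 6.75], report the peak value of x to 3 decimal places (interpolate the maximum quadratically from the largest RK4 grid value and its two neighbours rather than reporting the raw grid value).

t=0.000: state=(2.370, 3.910)
step 1 (dt=0.01): k1=(-4.314, 2.800), k2=(-4.300, 2.741), k3=(-4.300, 2.741), k4=(-4.286, 2.681); state += dt/6·(k1+2k2+2k3+k4)
t=0.010: state=(2.327, 3.937)
t=0.020: state=(2.284, 3.964)
t=0.030: state=(2.242, 3.989)
continuing one RK4 step at a time; state shown every 25 steps (Δt=0.25):
t=0.250: state=(1.439, 4.225)
t=0.500: state=(0.878, 3.917)
t=0.750: state=(0.588, 3.335)
t=1.000: state=(0.444, 2.721)
t=1.250: state=(0.376, 2.173)
t=1.500: state=(0.352, 1.720)
t=1.750: state=(0.357, 1.359)
t=2.000: state=(0.385, 1.078)
t=2.250: state=(0.437, 0.861)
t=2.500: state=(0.514, 0.698)
t=2.750: state=(0.621, 0.576)
t=3.000: state=(0.767, 0.488)
t=3.250: state=(0.961, 0.428)
t=3.500: state=(1.216, 0.393)
t=3.750: state=(1.545, 0.383)
t=4.000: state=(1.961, 0.403)
t=4.250: state=(2.469, 0.466)
t=4.500: state=(3.051, 0.603)
t=4.750: state=(3.624, 0.881)
t=5.000: state=(3.981, 1.424)
t=5.250: state=(3.786, 2.352)
t=5.500: state=(2.919, 3.474)
t=5.750: state=(1.863, 4.163)
t=6.000: state=(1.117, 4.128)
t=6.250: state=(0.709, 3.642)
t=6.500: state=(0.504, 3.025)
t=6.750: state=(0.404, 2.437)
largest grid value and its neighbours: x(5.050)=3.99684, x(5.060)=3.99705, x(5.070)=3.99622
parabola through these three points peaks at t≈5.057 with x≈3.99710

max x = 3.997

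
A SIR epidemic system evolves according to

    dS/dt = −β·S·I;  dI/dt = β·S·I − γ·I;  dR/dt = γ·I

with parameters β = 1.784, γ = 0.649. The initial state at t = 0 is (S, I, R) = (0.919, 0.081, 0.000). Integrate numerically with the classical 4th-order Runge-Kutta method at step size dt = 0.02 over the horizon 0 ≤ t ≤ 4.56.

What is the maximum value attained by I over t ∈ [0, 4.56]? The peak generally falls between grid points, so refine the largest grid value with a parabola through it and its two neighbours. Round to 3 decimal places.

max I = 0.299

t=0.000: state=(0.919, 0.081, 0.000)
step 1 (dt=0.02): k1=(-0.133, 0.080, 0.053), k2=(-0.134, 0.081, 0.053), k3=(-0.134, 0.081, 0.053), k4=(-0.135, 0.081, 0.054); state += dt/6·(k1+2k2+2k3+k4)
t=0.020: state=(0.916, 0.083, 0.001)
t=0.040: state=(0.914, 0.084, 0.002)
t=0.060: state=(0.911, 0.086, 0.003)
continuing one RK4 step at a time; state shown every 10 steps (Δt=0.2):
t=0.200: state=(0.890, 0.098, 0.012)
t=0.400: state=(0.857, 0.118, 0.026)
t=0.600: state=(0.818, 0.140, 0.042)
t=0.800: state=(0.775, 0.163, 0.062)
t=1.000: state=(0.728, 0.187, 0.085)
t=1.200: state=(0.678, 0.211, 0.110)
t=1.400: state=(0.626, 0.234, 0.139)
t=1.600: state=(0.574, 0.255, 0.171)
t=1.800: state=(0.523, 0.272, 0.205)
t=2.000: state=(0.473, 0.285, 0.242)
t=2.200: state=(0.426, 0.294, 0.279)
t=2.400: state=(0.384, 0.299, 0.318)
t=2.600: state=(0.345, 0.299, 0.357)
t=2.800: state=(0.310, 0.295, 0.395)
t=3.000: state=(0.280, 0.287, 0.433)
t=3.200: state=(0.253, 0.278, 0.470)
t=3.400: state=(0.229, 0.266, 0.505)
t=3.600: state=(0.209, 0.252, 0.539)
t=3.800: state=(0.192, 0.238, 0.570)
t=4.000: state=(0.176, 0.223, 0.600)
t=4.200: state=(0.163, 0.208, 0.628)
t=4.400: state=(0.152, 0.194, 0.654)
t=4.560: state=(0.144, 0.182, 0.674)
largest grid value and its neighbours: I(2.480)=0.29906, I(2.500)=0.29908, I(2.520)=0.29906
parabola through these three points peaks at t≈2.500 with I≈0.29908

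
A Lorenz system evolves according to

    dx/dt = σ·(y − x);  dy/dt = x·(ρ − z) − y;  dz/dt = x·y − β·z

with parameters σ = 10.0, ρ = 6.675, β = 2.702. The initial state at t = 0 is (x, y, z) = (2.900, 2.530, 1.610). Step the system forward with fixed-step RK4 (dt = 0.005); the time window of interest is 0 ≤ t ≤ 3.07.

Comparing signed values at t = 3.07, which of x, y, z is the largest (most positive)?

largest component: z

t=0.000: state=(2.900, 2.530, 1.610)
step 1 (dt=0.005): k1=(-3.700, 12.158, 2.987), k2=(-3.304, 12.060, 3.031), k3=(-3.316, 12.065, 3.033), k4=(-2.931, 11.970, 3.078); state += dt/6·(k1+2k2+2k3+k4)
t=0.005: state=(2.883, 2.590, 1.625)
t=0.010: state=(2.871, 2.650, 1.641)
t=0.015: state=(2.861, 2.708, 1.657)
continuing one RK4 step at a time; state shown every 20 steps (Δt=0.1):
t=0.100: state=(3.082, 3.642, 2.029)
t=0.200: state=(3.824, 4.690, 2.821)
t=0.300: state=(4.708, 5.554, 4.101)
t=0.400: state=(5.397, 5.871, 5.715)
t=0.500: state=(5.567, 5.415, 7.124)
t=0.600: state=(5.132, 4.465, 7.769)
t=0.700: state=(4.364, 3.560, 7.584)
t=0.800: state=(3.628, 2.993, 6.915)
t=0.900: state=(3.126, 2.759, 6.112)
t=1.000: state=(2.885, 2.763, 5.382)
t=1.100: state=(2.864, 2.934, 4.819)
t=1.200: state=(3.011, 3.227, 4.468)
t=1.300: state=(3.283, 3.603, 4.353)
t=1.400: state=(3.635, 4.009, 4.481)
t=1.500: state=(4.008, 4.366, 4.832)
t=1.600: state=(4.324, 4.583, 5.335)
t=1.700: state=(4.504, 4.596, 5.862)
t=1.800: state=(4.504, 4.414, 6.262)
t=1.900: state=(4.343, 4.123, 6.436)
t=2.000: state=(4.094, 3.831, 6.378)
t=2.100: state=(3.844, 3.617, 6.156)
t=2.200: state=(3.655, 3.510, 5.862)
t=2.300: state=(3.556, 3.504, 5.577)
t=2.400: state=(3.548, 3.582, 5.356)
t=2.500: state=(3.616, 3.715, 5.232)
t=2.600: state=(3.736, 3.872, 5.216)
t=2.700: state=(3.877, 4.019, 5.300)
t=2.800: state=(4.009, 4.125, 5.456)
t=2.900: state=(4.101, 4.167, 5.642)
t=3.000: state=(4.136, 4.141, 5.809)
t=3.070: state=(4.125, 4.090, 5.893)
compare at T: x=4.125, y=4.090, z=5.893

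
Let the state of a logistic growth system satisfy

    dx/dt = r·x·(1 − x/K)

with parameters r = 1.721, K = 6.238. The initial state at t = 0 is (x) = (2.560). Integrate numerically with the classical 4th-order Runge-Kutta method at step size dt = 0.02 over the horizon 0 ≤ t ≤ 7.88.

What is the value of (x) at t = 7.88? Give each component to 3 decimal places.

(x) = (6.238)

t=0.000: state=(2.560)
step 1 (dt=0.02): k1=(2.598), k2=(2.606), k3=(2.606), k4=(2.613); state += dt/6·(k1+2k2+2k3+k4)
t=0.020: state=(2.612)
t=0.040: state=(2.665)
t=0.060: state=(2.717)
continuing one RK4 step at a time; state shown every 25 steps (Δt=0.5):
t=0.500: state=(3.880)
t=1.000: state=(4.963)
t=1.500: state=(5.626)
t=2.000: state=(5.964)
t=2.500: state=(6.119)
t=3.000: state=(6.187)
t=3.500: state=(6.216)
t=4.000: state=(6.229)
t=4.500: state=(6.234)
t=5.000: state=(6.236)
t=5.500: state=(6.237)
t=6.000: state=(6.238)
t=6.500: state=(6.238)
t=7.000: state=(6.238)
t=7.500: state=(6.238)
t=7.880: state=(6.238)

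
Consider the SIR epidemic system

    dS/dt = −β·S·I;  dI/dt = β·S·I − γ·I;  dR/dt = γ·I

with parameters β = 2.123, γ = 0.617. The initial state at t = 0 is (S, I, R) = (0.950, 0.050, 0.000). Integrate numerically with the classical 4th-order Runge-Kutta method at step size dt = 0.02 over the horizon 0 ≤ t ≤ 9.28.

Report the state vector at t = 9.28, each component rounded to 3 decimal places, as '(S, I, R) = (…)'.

t=0.000: state=(0.950, 0.050, 0.000)
step 1 (dt=0.02): k1=(-0.101, 0.070, 0.031), k2=(-0.102, 0.071, 0.031), k3=(-0.102, 0.071, 0.031), k4=(-0.103, 0.072, 0.032); state += dt/6·(k1+2k2+2k3+k4)
t=0.020: state=(0.948, 0.051, 0.001)
t=0.040: state=(0.946, 0.053, 0.001)
t=0.060: state=(0.944, 0.054, 0.002)
continuing one RK4 step at a time; state shown every 25 steps (Δt=0.5):
t=0.500: state=(0.881, 0.097, 0.022)
t=1.000: state=(0.765, 0.172, 0.063)
t=1.500: state=(0.607, 0.263, 0.130)
t=2.000: state=(0.441, 0.336, 0.223)
t=2.500: state=(0.303, 0.365, 0.333)
t=3.000: state=(0.206, 0.350, 0.444)
t=3.500: state=(0.145, 0.309, 0.546)
t=4.000: state=(0.107, 0.259, 0.633)
t=4.500: state=(0.084, 0.210, 0.706)
t=5.000: state=(0.069, 0.167, 0.764)
t=5.500: state=(0.059, 0.132, 0.810)
t=6.000: state=(0.052, 0.102, 0.846)
t=6.500: state=(0.047, 0.079, 0.874)
t=7.000: state=(0.044, 0.061, 0.895)
t=7.500: state=(0.041, 0.047, 0.912)
t=8.000: state=(0.039, 0.036, 0.925)
t=8.500: state=(0.038, 0.028, 0.934)
t=9.000: state=(0.037, 0.021, 0.942)
t=9.280: state=(0.037, 0.018, 0.945)

(S, I, R) = (0.037, 0.018, 0.945)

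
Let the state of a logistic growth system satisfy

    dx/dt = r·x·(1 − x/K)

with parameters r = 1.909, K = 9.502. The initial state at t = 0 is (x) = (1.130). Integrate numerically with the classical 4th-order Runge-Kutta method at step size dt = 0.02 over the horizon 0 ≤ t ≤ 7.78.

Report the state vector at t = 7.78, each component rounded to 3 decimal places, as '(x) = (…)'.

(x) = (9.502)

t=0.000: state=(1.130)
step 1 (dt=0.02): k1=(1.901), k2=(1.928), k3=(1.929), k4=(1.956); state += dt/6·(k1+2k2+2k3+k4)
t=0.020: state=(1.169)
t=0.040: state=(1.208)
t=0.060: state=(1.249)
continuing one RK4 step at a time; state shown every 25 steps (Δt=0.5):
t=0.500: state=(2.466)
t=1.000: state=(4.529)
t=1.500: state=(6.678)
t=2.000: state=(8.172)
t=2.500: state=(8.942)
t=3.000: state=(9.278)
t=3.500: state=(9.415)
t=4.000: state=(9.468)
t=4.500: state=(9.489)
t=5.000: state=(9.497)
t=5.500: state=(9.500)
t=6.000: state=(9.501)
t=6.500: state=(9.502)
t=7.000: state=(9.502)
t=7.500: state=(9.502)
t=7.780: state=(9.502)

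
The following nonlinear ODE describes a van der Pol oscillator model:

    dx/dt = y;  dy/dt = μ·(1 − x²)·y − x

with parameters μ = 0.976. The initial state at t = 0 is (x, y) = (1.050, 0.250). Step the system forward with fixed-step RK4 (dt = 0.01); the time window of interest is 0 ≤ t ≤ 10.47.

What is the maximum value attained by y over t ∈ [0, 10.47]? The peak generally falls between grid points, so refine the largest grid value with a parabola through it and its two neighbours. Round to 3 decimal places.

max y = 2.626

t=0.000: state=(1.050, 0.250)
step 1 (dt=0.01): k1=(0.250, -1.075), k2=(0.245, -1.076), k3=(0.245, -1.076), k4=(0.239, -1.078); state += dt/6·(k1+2k2+2k3+k4)
t=0.010: state=(1.052, 0.239)
t=0.020: state=(1.055, 0.228)
t=0.030: state=(1.057, 0.218)
continuing one RK4 step at a time; state shown every 50 steps (Δt=0.5):
t=0.500: state=(1.040, -0.283)
t=1.000: state=(0.773, -0.792)
t=1.500: state=(0.225, -1.443)
t=2.000: state=(-0.688, -2.123)
t=2.500: state=(-1.604, -1.187)
t=3.000: state=(-1.827, 0.121)
t=3.500: state=(-1.627, 0.607)
t=4.000: state=(-1.244, 0.931)
t=4.500: state=(-0.663, 1.454)
t=5.000: state=(0.287, 2.392)
t=5.500: state=(1.521, 2.000)
t=6.000: state=(1.997, 0.097)
t=6.500: state=(1.860, -0.514)
t=7.000: state=(1.536, -0.771)
t=7.500: state=(1.075, -1.105)
t=8.000: state=(0.375, -1.778)
t=8.500: state=(-0.758, -2.649)
t=9.000: state=(-1.827, -1.172)
t=9.500: state=(-1.990, 0.234)
t=10.000: state=(-1.762, 0.616)
t=10.470: state=(-1.418, 0.852)
largest grid value and its neighbours: y(5.200)=2.62496, y(5.210)=2.62581, y(5.220)=2.62530
parabola through these three points peaks at t≈5.211 with y≈2.62582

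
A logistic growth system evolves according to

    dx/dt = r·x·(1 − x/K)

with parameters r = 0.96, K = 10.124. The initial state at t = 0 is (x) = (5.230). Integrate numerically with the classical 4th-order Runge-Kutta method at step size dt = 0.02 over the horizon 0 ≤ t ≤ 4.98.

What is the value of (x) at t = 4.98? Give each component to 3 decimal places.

(x) = (10.045)

t=0.000: state=(5.230)
step 1 (dt=0.02): k1=(2.427), k2=(2.426), k3=(2.426), k4=(2.425); state += dt/6·(k1+2k2+2k3+k4)
t=0.020: state=(5.279)
t=0.040: state=(5.327)
t=0.060: state=(5.375)
continuing one RK4 step at a time; state shown every 10 steps (Δt=0.2):
t=0.200: state=(5.712)
t=0.400: state=(6.183)
t=0.600: state=(6.634)
t=0.800: state=(7.059)
t=1.000: state=(7.453)
t=1.200: state=(7.814)
t=1.400: state=(8.138)
t=1.600: state=(8.427)
t=1.800: state=(8.681)
t=2.000: state=(8.903)
t=2.200: state=(9.094)
t=2.400: state=(9.259)
t=2.600: state=(9.399)
t=2.800: state=(9.518)
t=3.000: state=(9.619)
t=3.200: state=(9.703)
t=3.400: state=(9.774)
t=3.600: state=(9.834)
t=3.800: state=(9.883)
t=4.000: state=(9.924)
t=4.200: state=(9.959)
t=4.400: state=(9.987)
t=4.600: state=(10.011)
t=4.800: state=(10.030)
t=4.980: state=(10.045)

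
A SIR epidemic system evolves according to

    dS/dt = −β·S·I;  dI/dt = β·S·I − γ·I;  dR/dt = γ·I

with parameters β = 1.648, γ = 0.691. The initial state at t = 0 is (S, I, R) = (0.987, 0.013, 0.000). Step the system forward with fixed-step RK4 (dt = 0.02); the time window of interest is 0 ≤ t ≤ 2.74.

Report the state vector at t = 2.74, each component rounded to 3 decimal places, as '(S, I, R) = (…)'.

t=0.000: state=(0.987, 0.013, 0.000)
step 1 (dt=0.02): k1=(-0.021, 0.012, 0.009), k2=(-0.021, 0.012, 0.009), k3=(-0.021, 0.012, 0.009), k4=(-0.022, 0.012, 0.009); state += dt/6·(k1+2k2+2k3+k4)
t=0.020: state=(0.987, 0.013, 0.000)
t=0.040: state=(0.986, 0.013, 0.000)
t=0.060: state=(0.986, 0.014, 0.001)
continuing one RK4 step at a time; state shown every 5 steps (Δt=0.1):
t=0.100: state=(0.985, 0.014, 0.001)
t=0.200: state=(0.982, 0.016, 0.002)
t=0.300: state=(0.980, 0.017, 0.003)
t=0.400: state=(0.977, 0.019, 0.004)
t=0.500: state=(0.974, 0.021, 0.006)
t=0.600: state=(0.970, 0.023, 0.007)
t=0.700: state=(0.966, 0.025, 0.009)
t=0.800: state=(0.962, 0.027, 0.011)
t=0.900: state=(0.958, 0.030, 0.013)
t=1.000: state=(0.953, 0.032, 0.015)
t=1.100: state=(0.948, 0.035, 0.017)
t=1.200: state=(0.942, 0.038, 0.020)
t=1.300: state=(0.936, 0.042, 0.022)
t=1.400: state=(0.929, 0.046, 0.025)
t=1.500: state=(0.922, 0.050, 0.029)
t=1.600: state=(0.914, 0.054, 0.032)
t=1.700: state=(0.905, 0.058, 0.036)
t=1.800: state=(0.896, 0.063, 0.040)
t=1.900: state=(0.887, 0.068, 0.045)
t=2.000: state=(0.876, 0.074, 0.050)
t=2.100: state=(0.865, 0.079, 0.055)
t=2.200: state=(0.854, 0.085, 0.061)
t=2.300: state=(0.841, 0.092, 0.067)
t=2.400: state=(0.828, 0.098, 0.073)
t=2.500: state=(0.815, 0.105, 0.080)
t=2.600: state=(0.800, 0.112, 0.088)
t=2.700: state=(0.785, 0.119, 0.096)
t=2.740: state=(0.779, 0.122, 0.099)

(S, I, R) = (0.779, 0.122, 0.099)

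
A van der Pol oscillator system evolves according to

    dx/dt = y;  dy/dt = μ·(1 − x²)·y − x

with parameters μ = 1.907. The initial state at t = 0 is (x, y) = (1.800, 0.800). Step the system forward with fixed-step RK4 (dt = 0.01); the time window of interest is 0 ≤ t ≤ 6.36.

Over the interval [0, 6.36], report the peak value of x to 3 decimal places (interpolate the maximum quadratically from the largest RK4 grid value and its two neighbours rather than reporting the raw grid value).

max x = 1.879

t=0.000: state=(1.800, 0.800)
step 1 (dt=0.01): k1=(0.800, -5.217), k2=(0.774, -5.131), k3=(0.774, -5.132), k4=(0.749, -5.046); state += dt/6·(k1+2k2+2k3+k4)
t=0.010: state=(1.808, 0.749)
t=0.020: state=(1.815, 0.699)
t=0.030: state=(1.822, 0.651)
continuing one RK4 step at a time; state shown every 25 steps (Δt=0.25):
t=0.250: state=(1.879, -0.023)
t=0.500: state=(1.835, -0.282)
t=0.750: state=(1.751, -0.377)
t=1.000: state=(1.649, -0.435)
t=1.250: state=(1.533, -0.494)
t=1.500: state=(1.401, -0.570)
t=1.750: state=(1.246, -0.679)
t=2.000: state=(1.056, -0.849)
t=2.250: state=(0.811, -1.142)
t=2.500: state=(0.465, -1.689)
t=2.750: state=(-0.073, -2.705)
t=3.000: state=(-0.897, -3.702)
t=3.250: state=(-1.698, -2.244)
t=3.500: state=(-1.996, -0.396)
t=3.750: state=(-2.008, 0.173)
t=4.000: state=(-1.943, 0.312)
t=4.250: state=(-1.858, 0.363)
t=4.500: state=(-1.763, 0.401)
t=4.750: state=(-1.658, 0.442)
t=5.000: state=(-1.541, 0.495)
t=5.250: state=(-1.409, 0.567)
t=5.500: state=(-1.254, 0.673)
t=5.750: state=(-1.067, 0.839)
t=6.000: state=(-0.825, 1.123)
t=6.250: state=(-0.485, 1.653)
t=6.360: state=(-0.284, 2.021)
largest grid value and its neighbours: x(0.230)=1.87903, x(0.240)=1.87907, x(0.250)=1.87893
parabola through these three points peaks at t≈0.237 with x≈1.87908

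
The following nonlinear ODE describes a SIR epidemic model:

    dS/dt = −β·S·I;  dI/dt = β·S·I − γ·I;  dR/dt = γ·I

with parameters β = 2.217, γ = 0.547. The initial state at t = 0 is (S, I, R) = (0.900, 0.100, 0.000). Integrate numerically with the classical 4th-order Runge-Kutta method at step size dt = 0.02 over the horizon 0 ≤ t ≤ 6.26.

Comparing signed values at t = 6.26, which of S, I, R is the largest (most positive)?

largest component: R

t=0.000: state=(0.900, 0.100, 0.000)
step 1 (dt=0.02): k1=(-0.200, 0.145, 0.055), k2=(-0.202, 0.146, 0.055), k3=(-0.202, 0.146, 0.056), k4=(-0.204, 0.148, 0.056); state += dt/6·(k1+2k2+2k3+k4)
t=0.020: state=(0.896, 0.103, 0.001)
t=0.040: state=(0.892, 0.106, 0.002)
t=0.060: state=(0.888, 0.109, 0.003)
continuing one RK4 step at a time; state shown every 25 steps (Δt=0.5):
t=0.500: state=(0.768, 0.193, 0.039)
t=1.000: state=(0.581, 0.311, 0.108)
t=1.500: state=(0.389, 0.404, 0.207)
t=2.000: state=(0.243, 0.434, 0.323)
t=2.500: state=(0.152, 0.409, 0.439)
t=3.000: state=(0.099, 0.357, 0.544)
t=3.500: state=(0.069, 0.297, 0.634)
t=4.000: state=(0.051, 0.242, 0.707)
t=4.500: state=(0.040, 0.193, 0.767)
t=5.000: state=(0.033, 0.153, 0.814)
t=5.500: state=(0.029, 0.120, 0.851)
t=6.000: state=(0.025, 0.094, 0.880)
t=6.260: state=(0.024, 0.083, 0.893)
compare at T: S=0.024, I=0.083, R=0.893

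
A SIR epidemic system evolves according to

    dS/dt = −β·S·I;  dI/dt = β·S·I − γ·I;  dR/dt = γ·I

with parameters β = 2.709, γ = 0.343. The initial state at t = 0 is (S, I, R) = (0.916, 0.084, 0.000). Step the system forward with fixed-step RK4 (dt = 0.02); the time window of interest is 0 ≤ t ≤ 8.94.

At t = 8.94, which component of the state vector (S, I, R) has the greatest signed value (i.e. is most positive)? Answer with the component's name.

t=0.000: state=(0.916, 0.084, 0.000)
step 1 (dt=0.02): k1=(-0.208, 0.180, 0.029), k2=(-0.212, 0.183, 0.029), k3=(-0.212, 0.183, 0.029), k4=(-0.217, 0.186, 0.030); state += dt/6·(k1+2k2+2k3+k4)
t=0.020: state=(0.912, 0.088, 0.001)
t=0.040: state=(0.907, 0.091, 0.001)
t=0.060: state=(0.903, 0.095, 0.002)
continuing one RK4 step at a time; state shown every 25 steps (Δt=0.5):
t=0.500: state=(0.753, 0.222, 0.025)
t=1.000: state=(0.484, 0.436, 0.081)
t=1.500: state=(0.238, 0.591, 0.171)
t=2.000: state=(0.103, 0.620, 0.276)
t=2.500: state=(0.046, 0.575, 0.379)
t=3.000: state=(0.022, 0.506, 0.472)
t=3.500: state=(0.012, 0.436, 0.553)
t=4.000: state=(0.007, 0.371, 0.622)
t=4.500: state=(0.004, 0.315, 0.681)
t=5.000: state=(0.003, 0.267, 0.730)
t=5.500: state=(0.002, 0.225, 0.773)
t=6.000: state=(0.002, 0.190, 0.808)
t=6.500: state=(0.001, 0.161, 0.838)
t=7.000: state=(0.001, 0.136, 0.863)
t=7.500: state=(0.001, 0.114, 0.885)
t=8.000: state=(0.001, 0.096, 0.903)
t=8.500: state=(0.001, 0.081, 0.918)
t=8.940: state=(0.001, 0.070, 0.929)
compare at T: S=0.001, I=0.070, R=0.929

largest component: R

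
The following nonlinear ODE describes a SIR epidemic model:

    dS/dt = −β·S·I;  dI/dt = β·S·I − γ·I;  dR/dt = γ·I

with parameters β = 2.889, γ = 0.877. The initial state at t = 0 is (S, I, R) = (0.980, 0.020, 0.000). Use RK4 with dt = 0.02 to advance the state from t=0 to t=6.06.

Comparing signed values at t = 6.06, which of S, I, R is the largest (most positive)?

t=0.000: state=(0.980, 0.020, 0.000)
step 1 (dt=0.02): k1=(-0.057, 0.039, 0.018), k2=(-0.058, 0.040, 0.018), k3=(-0.058, 0.040, 0.018), k4=(-0.059, 0.041, 0.018); state += dt/6·(k1+2k2+2k3+k4)
t=0.020: state=(0.979, 0.021, 0.000)
t=0.040: state=(0.978, 0.022, 0.001)
t=0.060: state=(0.976, 0.022, 0.001)
continuing one RK4 step at a time; state shown every 10 steps (Δt=0.2):
t=0.200: state=(0.966, 0.029, 0.004)
t=0.400: state=(0.946, 0.043, 0.011)
t=0.600: state=(0.919, 0.062, 0.020)
t=0.800: state=(0.880, 0.087, 0.033)
t=1.000: state=(0.829, 0.120, 0.051)
t=1.200: state=(0.765, 0.160, 0.075)
t=1.400: state=(0.689, 0.204, 0.107)
t=1.600: state=(0.604, 0.249, 0.147)
t=1.800: state=(0.517, 0.289, 0.194)
t=2.000: state=(0.434, 0.319, 0.248)
t=2.200: state=(0.359, 0.336, 0.305)
t=2.400: state=(0.295, 0.341, 0.365)
t=2.600: state=(0.242, 0.334, 0.424)
t=2.800: state=(0.201, 0.318, 0.481)
t=3.000: state=(0.168, 0.297, 0.535)
t=3.200: state=(0.143, 0.272, 0.585)
t=3.400: state=(0.123, 0.247, 0.631)
t=3.600: state=(0.107, 0.221, 0.672)
t=3.800: state=(0.095, 0.197, 0.708)
t=4.000: state=(0.085, 0.174, 0.741)
t=4.200: state=(0.078, 0.153, 0.769)
t=4.400: state=(0.072, 0.134, 0.795)
t=4.600: state=(0.067, 0.117, 0.816)
t=4.800: state=(0.062, 0.102, 0.836)
t=5.000: state=(0.059, 0.089, 0.852)
t=5.200: state=(0.056, 0.077, 0.867)
t=5.400: state=(0.054, 0.067, 0.879)
t=5.600: state=(0.052, 0.058, 0.890)
t=5.800: state=(0.051, 0.050, 0.900)
t=6.000: state=(0.049, 0.043, 0.908)
t=6.060: state=(0.049, 0.041, 0.910)
compare at T: S=0.049, I=0.041, R=0.910

largest component: R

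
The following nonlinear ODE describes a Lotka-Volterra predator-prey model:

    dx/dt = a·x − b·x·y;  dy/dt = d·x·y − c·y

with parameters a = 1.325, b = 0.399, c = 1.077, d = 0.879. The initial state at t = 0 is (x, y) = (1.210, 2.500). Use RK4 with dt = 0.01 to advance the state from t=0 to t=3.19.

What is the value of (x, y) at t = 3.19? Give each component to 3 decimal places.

(x, y) = (0.972, 3.963)

t=0.000: state=(1.210, 2.500)
step 1 (dt=0.01): k1=(0.396, -0.034), k2=(0.397, -0.029), k3=(0.397, -0.029), k4=(0.398, -0.025); state += dt/6·(k1+2k2+2k3+k4)
t=0.010: state=(1.214, 2.500)
t=0.020: state=(1.218, 2.500)
t=0.030: state=(1.222, 2.499)
continuing one RK4 step at a time; state shown every 20 steps (Δt=0.2):
t=0.200: state=(1.292, 2.511)
t=0.400: state=(1.376, 2.559)
t=0.600: state=(1.457, 2.647)
t=0.800: state=(1.530, 2.775)
t=1.000: state=(1.588, 2.944)
t=1.200: state=(1.623, 3.149)
t=1.400: state=(1.631, 3.381)
t=1.600: state=(1.607, 3.625)
t=1.800: state=(1.554, 3.860)
t=2.000: state=(1.476, 4.063)
t=2.200: state=(1.382, 4.212)
t=2.400: state=(1.283, 4.292)
t=2.600: state=(1.186, 4.299)
t=2.800: state=(1.099, 4.236)
t=3.000: state=(1.027, 4.116)
t=3.190: state=(0.972, 3.963)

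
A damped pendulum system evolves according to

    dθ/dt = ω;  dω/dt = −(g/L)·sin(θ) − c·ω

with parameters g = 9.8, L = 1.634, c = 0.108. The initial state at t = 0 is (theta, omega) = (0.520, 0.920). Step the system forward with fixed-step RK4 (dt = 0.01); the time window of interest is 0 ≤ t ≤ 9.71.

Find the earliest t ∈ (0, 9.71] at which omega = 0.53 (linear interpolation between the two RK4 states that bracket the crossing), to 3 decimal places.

t=0.000: state=(0.520, 0.920)
step 1 (dt=0.01): k1=(0.920, -3.079), k2=(0.905, -3.102), k3=(0.904, -3.101), k4=(0.889, -3.123); state += dt/6·(k1+2k2+2k3+k4)
t=0.010: state=(0.529, 0.889)
t=0.020: state=(0.538, 0.858)
t=0.030: state=(0.546, 0.826)
t=0.110: state=(0.602, 0.559)
next step: t=0.120: state=(0.607, 0.524) — omega has crossed 0.53
linear interpolation between t=0.110 (0.55851) and t=0.120 (0.52384) → t≈0.118

t = 0.118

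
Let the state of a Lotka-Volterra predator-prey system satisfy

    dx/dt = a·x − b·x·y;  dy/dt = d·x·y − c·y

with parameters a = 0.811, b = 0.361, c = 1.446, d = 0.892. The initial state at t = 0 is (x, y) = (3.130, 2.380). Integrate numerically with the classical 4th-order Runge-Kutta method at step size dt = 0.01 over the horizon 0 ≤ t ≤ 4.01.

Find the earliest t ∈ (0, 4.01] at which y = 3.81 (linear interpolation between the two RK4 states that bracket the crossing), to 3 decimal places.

t=0.000: state=(3.130, 2.380)
step 1 (dt=0.01): k1=(-0.151, 3.203), k2=(-0.169, 3.223), k3=(-0.169, 3.223), k4=(-0.187, 3.243); state += dt/6·(k1+2k2+2k3+k4)
t=0.010: state=(3.128, 2.412)
t=0.020: state=(3.126, 2.445)
t=0.030: state=(3.124, 2.478)
continuing one RK4 step at a time; state shown every 20 steps (Δt=0.2):
t=0.200: state=(3.024, 3.093)
t=0.370: state=(2.812, 3.770)
next step: t=0.380: state=(2.796, 3.810) — y has crossed 3.81
linear interpolation between t=0.370 (3.77008) and t=0.380 (3.81008) → t≈0.380

t = 0.380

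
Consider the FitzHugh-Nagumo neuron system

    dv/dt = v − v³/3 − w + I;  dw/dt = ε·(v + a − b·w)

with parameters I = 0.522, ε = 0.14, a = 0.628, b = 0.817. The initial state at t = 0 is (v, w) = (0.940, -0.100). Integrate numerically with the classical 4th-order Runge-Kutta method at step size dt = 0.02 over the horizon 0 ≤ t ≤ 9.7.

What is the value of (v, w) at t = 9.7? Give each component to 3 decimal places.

t=0.000: state=(0.940, -0.100)
step 1 (dt=0.02): k1=(1.285, 0.231), k2=(1.284, 0.232), k3=(1.284, 0.232), k4=(1.283, 0.234); state += dt/6·(k1+2k2+2k3+k4)
t=0.020: state=(0.966, -0.095)
t=0.040: state=(0.991, -0.091)
t=0.060: state=(1.017, -0.086)
continuing one RK4 step at a time; state shown every 25 steps (Δt=0.5):
t=0.500: state=(1.504, 0.033)
t=1.000: state=(1.771, 0.187)
t=1.500: state=(1.820, 0.342)
t=2.000: state=(1.791, 0.489)
t=2.500: state=(1.738, 0.625)
t=3.000: state=(1.678, 0.749)
t=3.500: state=(1.615, 0.862)
t=4.000: state=(1.549, 0.964)
t=4.500: state=(1.482, 1.057)
t=5.000: state=(1.412, 1.139)
t=5.500: state=(1.338, 1.212)
t=6.000: state=(1.261, 1.276)
t=6.500: state=(1.177, 1.331)
t=7.000: state=(1.085, 1.376)
t=7.500: state=(0.980, 1.413)
t=8.000: state=(0.857, 1.440)
t=8.500: state=(0.705, 1.456)
t=9.000: state=(0.503, 1.459)
t=9.500: state=(0.211, 1.445)
t=9.700: state=(0.054, 1.434)

(v, w) = (0.054, 1.434)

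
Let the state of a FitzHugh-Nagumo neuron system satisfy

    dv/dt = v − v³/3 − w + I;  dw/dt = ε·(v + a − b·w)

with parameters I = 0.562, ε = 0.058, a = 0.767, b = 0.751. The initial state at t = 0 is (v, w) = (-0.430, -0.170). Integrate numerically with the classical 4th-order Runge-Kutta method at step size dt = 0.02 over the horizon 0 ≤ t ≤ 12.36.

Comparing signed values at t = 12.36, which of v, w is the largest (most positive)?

largest component: v

t=0.000: state=(-0.430, -0.170)
step 1 (dt=0.02): k1=(0.329, 0.027), k2=(0.331, 0.027), k3=(0.331, 0.027), k4=(0.333, 0.027); state += dt/6·(k1+2k2+2k3+k4)
t=0.020: state=(-0.423, -0.169)
t=0.040: state=(-0.417, -0.169)
t=0.060: state=(-0.410, -0.168)
continuing one RK4 step at a time; state shown every 25 steps (Δt=0.5):
t=0.500: state=(-0.229, -0.154)
t=1.000: state=(0.081, -0.131)
t=1.500: state=(0.565, -0.097)
t=2.000: state=(1.195, -0.048)
t=2.500: state=(1.679, 0.017)
t=3.000: state=(1.867, 0.090)
t=3.500: state=(1.902, 0.164)
t=4.000: state=(1.891, 0.237)
t=4.500: state=(1.868, 0.308)
t=5.000: state=(1.842, 0.377)
t=5.500: state=(1.814, 0.443)
t=6.000: state=(1.786, 0.507)
t=6.500: state=(1.757, 0.569)
t=7.000: state=(1.728, 0.629)
t=7.500: state=(1.699, 0.686)
t=8.000: state=(1.669, 0.742)
t=8.500: state=(1.639, 0.795)
t=9.000: state=(1.608, 0.847)
t=9.500: state=(1.576, 0.896)
t=10.000: state=(1.544, 0.944)
t=10.500: state=(1.511, 0.989)
t=11.000: state=(1.478, 1.033)
t=11.500: state=(1.443, 1.074)
t=12.000: state=(1.407, 1.114)
t=12.360: state=(1.380, 1.141)
compare at T: v=1.380, w=1.141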